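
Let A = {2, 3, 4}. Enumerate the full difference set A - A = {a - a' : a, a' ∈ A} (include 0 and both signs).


A - A = {a - a' : a, a' ∈ A}.
Compute a - a' for each ordered pair (a, a'):
a = 2: 2-2=0, 2-3=-1, 2-4=-2
a = 3: 3-2=1, 3-3=0, 3-4=-1
a = 4: 4-2=2, 4-3=1, 4-4=0
Collecting distinct values (and noting 0 appears from a-a):
A - A = {-2, -1, 0, 1, 2}
|A - A| = 5

A - A = {-2, -1, 0, 1, 2}


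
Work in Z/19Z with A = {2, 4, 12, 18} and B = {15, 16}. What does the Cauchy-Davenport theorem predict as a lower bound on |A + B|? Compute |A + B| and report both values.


Cauchy-Davenport: |A + B| ≥ min(p, |A| + |B| - 1) for A, B nonempty in Z/pZ.
|A| = 4, |B| = 2, p = 19.
CD lower bound = min(19, 4 + 2 - 1) = min(19, 5) = 5.
Compute A + B mod 19 directly:
a = 2: 2+15=17, 2+16=18
a = 4: 4+15=0, 4+16=1
a = 12: 12+15=8, 12+16=9
a = 18: 18+15=14, 18+16=15
A + B = {0, 1, 8, 9, 14, 15, 17, 18}, so |A + B| = 8.
Verify: 8 ≥ 5? Yes ✓.

CD lower bound = 5, actual |A + B| = 8.


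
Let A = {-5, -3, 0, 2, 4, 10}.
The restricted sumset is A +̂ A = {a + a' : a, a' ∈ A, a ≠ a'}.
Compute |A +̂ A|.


Restricted sumset: A +̂ A = {a + a' : a ∈ A, a' ∈ A, a ≠ a'}.
Equivalently, take A + A and drop any sum 2a that is achievable ONLY as a + a for a ∈ A (i.e. sums representable only with equal summands).
Enumerate pairs (a, a') with a < a' (symmetric, so each unordered pair gives one sum; this covers all a ≠ a'):
  -5 + -3 = -8
  -5 + 0 = -5
  -5 + 2 = -3
  -5 + 4 = -1
  -5 + 10 = 5
  -3 + 0 = -3
  -3 + 2 = -1
  -3 + 4 = 1
  -3 + 10 = 7
  0 + 2 = 2
  0 + 4 = 4
  0 + 10 = 10
  2 + 4 = 6
  2 + 10 = 12
  4 + 10 = 14
Collected distinct sums: {-8, -5, -3, -1, 1, 2, 4, 5, 6, 7, 10, 12, 14}
|A +̂ A| = 13
(Reference bound: |A +̂ A| ≥ 2|A| - 3 for |A| ≥ 2, with |A| = 6 giving ≥ 9.)

|A +̂ A| = 13


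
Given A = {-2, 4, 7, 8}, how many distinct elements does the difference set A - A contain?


A - A = {a - a' : a, a' ∈ A}; |A| = 4.
Bounds: 2|A|-1 ≤ |A - A| ≤ |A|² - |A| + 1, i.e. 7 ≤ |A - A| ≤ 13.
Note: 0 ∈ A - A always (from a - a). The set is symmetric: if d ∈ A - A then -d ∈ A - A.
Enumerate nonzero differences d = a - a' with a > a' (then include -d):
Positive differences: {1, 3, 4, 6, 9, 10}
Full difference set: {0} ∪ (positive diffs) ∪ (negative diffs).
|A - A| = 1 + 2·6 = 13 (matches direct enumeration: 13).

|A - A| = 13


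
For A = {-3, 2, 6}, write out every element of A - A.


A - A = {a - a' : a, a' ∈ A}.
Compute a - a' for each ordered pair (a, a'):
a = -3: -3--3=0, -3-2=-5, -3-6=-9
a = 2: 2--3=5, 2-2=0, 2-6=-4
a = 6: 6--3=9, 6-2=4, 6-6=0
Collecting distinct values (and noting 0 appears from a-a):
A - A = {-9, -5, -4, 0, 4, 5, 9}
|A - A| = 7

A - A = {-9, -5, -4, 0, 4, 5, 9}


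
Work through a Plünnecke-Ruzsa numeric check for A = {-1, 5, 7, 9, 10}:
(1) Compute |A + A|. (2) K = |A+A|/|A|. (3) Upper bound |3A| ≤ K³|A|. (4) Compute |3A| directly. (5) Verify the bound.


|A| = 5.
Step 1: Compute A + A by enumerating all 25 pairs.
A + A = {-2, 4, 6, 8, 9, 10, 12, 14, 15, 16, 17, 18, 19, 20}, so |A + A| = 14.
Step 2: Doubling constant K = |A + A|/|A| = 14/5 = 14/5 ≈ 2.8000.
Step 3: Plünnecke-Ruzsa gives |3A| ≤ K³·|A| = (2.8000)³ · 5 ≈ 109.7600.
Step 4: Compute 3A = A + A + A directly by enumerating all triples (a,b,c) ∈ A³; |3A| = 25.
Step 5: Check 25 ≤ 109.7600? Yes ✓.

K = 14/5, Plünnecke-Ruzsa bound K³|A| ≈ 109.7600, |3A| = 25, inequality holds.


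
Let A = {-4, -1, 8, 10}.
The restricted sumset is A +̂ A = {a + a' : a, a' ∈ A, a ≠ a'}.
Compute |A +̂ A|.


Restricted sumset: A +̂ A = {a + a' : a ∈ A, a' ∈ A, a ≠ a'}.
Equivalently, take A + A and drop any sum 2a that is achievable ONLY as a + a for a ∈ A (i.e. sums representable only with equal summands).
Enumerate pairs (a, a') with a < a' (symmetric, so each unordered pair gives one sum; this covers all a ≠ a'):
  -4 + -1 = -5
  -4 + 8 = 4
  -4 + 10 = 6
  -1 + 8 = 7
  -1 + 10 = 9
  8 + 10 = 18
Collected distinct sums: {-5, 4, 6, 7, 9, 18}
|A +̂ A| = 6
(Reference bound: |A +̂ A| ≥ 2|A| - 3 for |A| ≥ 2, with |A| = 4 giving ≥ 5.)

|A +̂ A| = 6


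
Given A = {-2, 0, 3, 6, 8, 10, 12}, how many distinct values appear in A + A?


A + A = {a + a' : a, a' ∈ A}; |A| = 7.
General bounds: 2|A| - 1 ≤ |A + A| ≤ |A|(|A|+1)/2, i.e. 13 ≤ |A + A| ≤ 28.
Lower bound 2|A|-1 is attained iff A is an arithmetic progression.
Enumerate sums a + a' for a ≤ a' (symmetric, so this suffices):
a = -2: -2+-2=-4, -2+0=-2, -2+3=1, -2+6=4, -2+8=6, -2+10=8, -2+12=10
a = 0: 0+0=0, 0+3=3, 0+6=6, 0+8=8, 0+10=10, 0+12=12
a = 3: 3+3=6, 3+6=9, 3+8=11, 3+10=13, 3+12=15
a = 6: 6+6=12, 6+8=14, 6+10=16, 6+12=18
a = 8: 8+8=16, 8+10=18, 8+12=20
a = 10: 10+10=20, 10+12=22
a = 12: 12+12=24
Distinct sums: {-4, -2, 0, 1, 3, 4, 6, 8, 9, 10, 11, 12, 13, 14, 15, 16, 18, 20, 22, 24}
|A + A| = 20

|A + A| = 20


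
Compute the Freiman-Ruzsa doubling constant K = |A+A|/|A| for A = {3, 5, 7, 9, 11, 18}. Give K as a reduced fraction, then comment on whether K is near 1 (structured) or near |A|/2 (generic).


|A| = 6.
Compute A + A by enumerating all 36 pairs.
A + A = {6, 8, 10, 12, 14, 16, 18, 20, 21, 22, 23, 25, 27, 29, 36}, so |A + A| = 15.
K = |A + A| / |A| = 15/6 = 5/2 ≈ 2.5000.
Reference: AP of size 6 gives K = 11/6 ≈ 1.8333; a fully generic set of size 6 gives K ≈ 3.5000.

|A| = 6, |A + A| = 15, K = 15/6 = 5/2.


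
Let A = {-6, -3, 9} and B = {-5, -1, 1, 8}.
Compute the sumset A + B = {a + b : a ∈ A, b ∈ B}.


A + B = {a + b : a ∈ A, b ∈ B}.
Enumerate all |A|·|B| = 3·4 = 12 pairs (a, b) and collect distinct sums.
a = -6: -6+-5=-11, -6+-1=-7, -6+1=-5, -6+8=2
a = -3: -3+-5=-8, -3+-1=-4, -3+1=-2, -3+8=5
a = 9: 9+-5=4, 9+-1=8, 9+1=10, 9+8=17
Collecting distinct sums: A + B = {-11, -8, -7, -5, -4, -2, 2, 4, 5, 8, 10, 17}
|A + B| = 12

A + B = {-11, -8, -7, -5, -4, -2, 2, 4, 5, 8, 10, 17}


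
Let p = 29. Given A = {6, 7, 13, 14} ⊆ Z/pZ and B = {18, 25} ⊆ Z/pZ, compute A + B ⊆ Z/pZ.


Work in Z/29Z: reduce every sum a + b modulo 29.
Enumerate all 8 pairs:
a = 6: 6+18=24, 6+25=2
a = 7: 7+18=25, 7+25=3
a = 13: 13+18=2, 13+25=9
a = 14: 14+18=3, 14+25=10
Distinct residues collected: {2, 3, 9, 10, 24, 25}
|A + B| = 6 (out of 29 total residues).

A + B = {2, 3, 9, 10, 24, 25}


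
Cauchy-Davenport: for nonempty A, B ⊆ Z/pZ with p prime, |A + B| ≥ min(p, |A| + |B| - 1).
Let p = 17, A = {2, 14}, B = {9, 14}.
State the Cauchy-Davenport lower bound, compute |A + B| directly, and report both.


Cauchy-Davenport: |A + B| ≥ min(p, |A| + |B| - 1) for A, B nonempty in Z/pZ.
|A| = 2, |B| = 2, p = 17.
CD lower bound = min(17, 2 + 2 - 1) = min(17, 3) = 3.
Compute A + B mod 17 directly:
a = 2: 2+9=11, 2+14=16
a = 14: 14+9=6, 14+14=11
A + B = {6, 11, 16}, so |A + B| = 3.
Verify: 3 ≥ 3? Yes ✓.

CD lower bound = 3, actual |A + B| = 3.


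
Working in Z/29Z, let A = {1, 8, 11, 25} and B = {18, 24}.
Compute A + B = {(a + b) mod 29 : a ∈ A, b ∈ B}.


Work in Z/29Z: reduce every sum a + b modulo 29.
Enumerate all 8 pairs:
a = 1: 1+18=19, 1+24=25
a = 8: 8+18=26, 8+24=3
a = 11: 11+18=0, 11+24=6
a = 25: 25+18=14, 25+24=20
Distinct residues collected: {0, 3, 6, 14, 19, 20, 25, 26}
|A + B| = 8 (out of 29 total residues).

A + B = {0, 3, 6, 14, 19, 20, 25, 26}


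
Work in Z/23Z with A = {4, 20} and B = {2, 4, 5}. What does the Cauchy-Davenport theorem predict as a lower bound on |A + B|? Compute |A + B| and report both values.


Cauchy-Davenport: |A + B| ≥ min(p, |A| + |B| - 1) for A, B nonempty in Z/pZ.
|A| = 2, |B| = 3, p = 23.
CD lower bound = min(23, 2 + 3 - 1) = min(23, 4) = 4.
Compute A + B mod 23 directly:
a = 4: 4+2=6, 4+4=8, 4+5=9
a = 20: 20+2=22, 20+4=1, 20+5=2
A + B = {1, 2, 6, 8, 9, 22}, so |A + B| = 6.
Verify: 6 ≥ 4? Yes ✓.

CD lower bound = 4, actual |A + B| = 6.


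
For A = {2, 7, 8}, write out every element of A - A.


A - A = {a - a' : a, a' ∈ A}.
Compute a - a' for each ordered pair (a, a'):
a = 2: 2-2=0, 2-7=-5, 2-8=-6
a = 7: 7-2=5, 7-7=0, 7-8=-1
a = 8: 8-2=6, 8-7=1, 8-8=0
Collecting distinct values (and noting 0 appears from a-a):
A - A = {-6, -5, -1, 0, 1, 5, 6}
|A - A| = 7

A - A = {-6, -5, -1, 0, 1, 5, 6}


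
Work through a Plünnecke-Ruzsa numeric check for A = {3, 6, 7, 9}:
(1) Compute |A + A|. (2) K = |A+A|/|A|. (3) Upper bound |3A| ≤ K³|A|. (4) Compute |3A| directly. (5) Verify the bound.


|A| = 4.
Step 1: Compute A + A by enumerating all 16 pairs.
A + A = {6, 9, 10, 12, 13, 14, 15, 16, 18}, so |A + A| = 9.
Step 2: Doubling constant K = |A + A|/|A| = 9/4 = 9/4 ≈ 2.2500.
Step 3: Plünnecke-Ruzsa gives |3A| ≤ K³·|A| = (2.2500)³ · 4 ≈ 45.5625.
Step 4: Compute 3A = A + A + A directly by enumerating all triples (a,b,c) ∈ A³; |3A| = 15.
Step 5: Check 15 ≤ 45.5625? Yes ✓.

K = 9/4, Plünnecke-Ruzsa bound K³|A| ≈ 45.5625, |3A| = 15, inequality holds.


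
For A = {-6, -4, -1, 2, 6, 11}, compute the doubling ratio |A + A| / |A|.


|A| = 6.
Compute A + A by enumerating all 36 pairs.
A + A = {-12, -10, -8, -7, -5, -4, -2, 0, 1, 2, 4, 5, 7, 8, 10, 12, 13, 17, 22}, so |A + A| = 19.
K = |A + A| / |A| = 19/6 (already in lowest terms) ≈ 3.1667.
Reference: AP of size 6 gives K = 11/6 ≈ 1.8333; a fully generic set of size 6 gives K ≈ 3.5000.

|A| = 6, |A + A| = 19, K = 19/6.


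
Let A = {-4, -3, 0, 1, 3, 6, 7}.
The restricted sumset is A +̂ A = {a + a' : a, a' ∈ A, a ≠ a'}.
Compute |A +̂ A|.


Restricted sumset: A +̂ A = {a + a' : a ∈ A, a' ∈ A, a ≠ a'}.
Equivalently, take A + A and drop any sum 2a that is achievable ONLY as a + a for a ∈ A (i.e. sums representable only with equal summands).
Enumerate pairs (a, a') with a < a' (symmetric, so each unordered pair gives one sum; this covers all a ≠ a'):
  -4 + -3 = -7
  -4 + 0 = -4
  -4 + 1 = -3
  -4 + 3 = -1
  -4 + 6 = 2
  -4 + 7 = 3
  -3 + 0 = -3
  -3 + 1 = -2
  -3 + 3 = 0
  -3 + 6 = 3
  -3 + 7 = 4
  0 + 1 = 1
  0 + 3 = 3
  0 + 6 = 6
  0 + 7 = 7
  1 + 3 = 4
  1 + 6 = 7
  1 + 7 = 8
  3 + 6 = 9
  3 + 7 = 10
  6 + 7 = 13
Collected distinct sums: {-7, -4, -3, -2, -1, 0, 1, 2, 3, 4, 6, 7, 8, 9, 10, 13}
|A +̂ A| = 16
(Reference bound: |A +̂ A| ≥ 2|A| - 3 for |A| ≥ 2, with |A| = 7 giving ≥ 11.)

|A +̂ A| = 16


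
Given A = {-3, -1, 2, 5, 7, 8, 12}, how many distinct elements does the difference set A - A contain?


A - A = {a - a' : a, a' ∈ A}; |A| = 7.
Bounds: 2|A|-1 ≤ |A - A| ≤ |A|² - |A| + 1, i.e. 13 ≤ |A - A| ≤ 43.
Note: 0 ∈ A - A always (from a - a). The set is symmetric: if d ∈ A - A then -d ∈ A - A.
Enumerate nonzero differences d = a - a' with a > a' (then include -d):
Positive differences: {1, 2, 3, 4, 5, 6, 7, 8, 9, 10, 11, 13, 15}
Full difference set: {0} ∪ (positive diffs) ∪ (negative diffs).
|A - A| = 1 + 2·13 = 27 (matches direct enumeration: 27).

|A - A| = 27


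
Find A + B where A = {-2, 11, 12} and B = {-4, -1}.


A + B = {a + b : a ∈ A, b ∈ B}.
Enumerate all |A|·|B| = 3·2 = 6 pairs (a, b) and collect distinct sums.
a = -2: -2+-4=-6, -2+-1=-3
a = 11: 11+-4=7, 11+-1=10
a = 12: 12+-4=8, 12+-1=11
Collecting distinct sums: A + B = {-6, -3, 7, 8, 10, 11}
|A + B| = 6

A + B = {-6, -3, 7, 8, 10, 11}


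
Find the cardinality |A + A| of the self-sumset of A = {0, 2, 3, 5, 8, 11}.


A + A = {a + a' : a, a' ∈ A}; |A| = 6.
General bounds: 2|A| - 1 ≤ |A + A| ≤ |A|(|A|+1)/2, i.e. 11 ≤ |A + A| ≤ 21.
Lower bound 2|A|-1 is attained iff A is an arithmetic progression.
Enumerate sums a + a' for a ≤ a' (symmetric, so this suffices):
a = 0: 0+0=0, 0+2=2, 0+3=3, 0+5=5, 0+8=8, 0+11=11
a = 2: 2+2=4, 2+3=5, 2+5=7, 2+8=10, 2+11=13
a = 3: 3+3=6, 3+5=8, 3+8=11, 3+11=14
a = 5: 5+5=10, 5+8=13, 5+11=16
a = 8: 8+8=16, 8+11=19
a = 11: 11+11=22
Distinct sums: {0, 2, 3, 4, 5, 6, 7, 8, 10, 11, 13, 14, 16, 19, 22}
|A + A| = 15

|A + A| = 15


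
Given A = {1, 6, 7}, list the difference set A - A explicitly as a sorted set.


A - A = {a - a' : a, a' ∈ A}.
Compute a - a' for each ordered pair (a, a'):
a = 1: 1-1=0, 1-6=-5, 1-7=-6
a = 6: 6-1=5, 6-6=0, 6-7=-1
a = 7: 7-1=6, 7-6=1, 7-7=0
Collecting distinct values (and noting 0 appears from a-a):
A - A = {-6, -5, -1, 0, 1, 5, 6}
|A - A| = 7

A - A = {-6, -5, -1, 0, 1, 5, 6}


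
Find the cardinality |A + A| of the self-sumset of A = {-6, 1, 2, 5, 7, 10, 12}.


A + A = {a + a' : a, a' ∈ A}; |A| = 7.
General bounds: 2|A| - 1 ≤ |A + A| ≤ |A|(|A|+1)/2, i.e. 13 ≤ |A + A| ≤ 28.
Lower bound 2|A|-1 is attained iff A is an arithmetic progression.
Enumerate sums a + a' for a ≤ a' (symmetric, so this suffices):
a = -6: -6+-6=-12, -6+1=-5, -6+2=-4, -6+5=-1, -6+7=1, -6+10=4, -6+12=6
a = 1: 1+1=2, 1+2=3, 1+5=6, 1+7=8, 1+10=11, 1+12=13
a = 2: 2+2=4, 2+5=7, 2+7=9, 2+10=12, 2+12=14
a = 5: 5+5=10, 5+7=12, 5+10=15, 5+12=17
a = 7: 7+7=14, 7+10=17, 7+12=19
a = 10: 10+10=20, 10+12=22
a = 12: 12+12=24
Distinct sums: {-12, -5, -4, -1, 1, 2, 3, 4, 6, 7, 8, 9, 10, 11, 12, 13, 14, 15, 17, 19, 20, 22, 24}
|A + A| = 23

|A + A| = 23


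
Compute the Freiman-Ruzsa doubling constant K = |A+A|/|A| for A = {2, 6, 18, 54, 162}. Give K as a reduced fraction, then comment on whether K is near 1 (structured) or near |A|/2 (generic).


|A| = 5.
Compute A + A by enumerating all 25 pairs.
A + A = {4, 8, 12, 20, 24, 36, 56, 60, 72, 108, 164, 168, 180, 216, 324}, so |A + A| = 15.
K = |A + A| / |A| = 15/5 = 3/1 ≈ 3.0000.
Reference: AP of size 5 gives K = 9/5 ≈ 1.8000; a fully generic set of size 5 gives K ≈ 3.0000.

|A| = 5, |A + A| = 15, K = 15/5 = 3/1.


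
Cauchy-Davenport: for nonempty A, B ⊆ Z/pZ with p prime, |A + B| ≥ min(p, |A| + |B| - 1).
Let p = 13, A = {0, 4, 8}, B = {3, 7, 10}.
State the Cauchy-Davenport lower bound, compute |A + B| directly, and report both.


Cauchy-Davenport: |A + B| ≥ min(p, |A| + |B| - 1) for A, B nonempty in Z/pZ.
|A| = 3, |B| = 3, p = 13.
CD lower bound = min(13, 3 + 3 - 1) = min(13, 5) = 5.
Compute A + B mod 13 directly:
a = 0: 0+3=3, 0+7=7, 0+10=10
a = 4: 4+3=7, 4+7=11, 4+10=1
a = 8: 8+3=11, 8+7=2, 8+10=5
A + B = {1, 2, 3, 5, 7, 10, 11}, so |A + B| = 7.
Verify: 7 ≥ 5? Yes ✓.

CD lower bound = 5, actual |A + B| = 7.


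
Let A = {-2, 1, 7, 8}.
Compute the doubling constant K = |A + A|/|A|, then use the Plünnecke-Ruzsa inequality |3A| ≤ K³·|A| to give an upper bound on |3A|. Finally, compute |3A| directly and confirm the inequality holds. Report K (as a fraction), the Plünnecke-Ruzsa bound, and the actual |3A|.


|A| = 4.
Step 1: Compute A + A by enumerating all 16 pairs.
A + A = {-4, -1, 2, 5, 6, 8, 9, 14, 15, 16}, so |A + A| = 10.
Step 2: Doubling constant K = |A + A|/|A| = 10/4 = 10/4 ≈ 2.5000.
Step 3: Plünnecke-Ruzsa gives |3A| ≤ K³·|A| = (2.5000)³ · 4 ≈ 62.5000.
Step 4: Compute 3A = A + A + A directly by enumerating all triples (a,b,c) ∈ A³; |3A| = 19.
Step 5: Check 19 ≤ 62.5000? Yes ✓.

K = 10/4, Plünnecke-Ruzsa bound K³|A| ≈ 62.5000, |3A| = 19, inequality holds.


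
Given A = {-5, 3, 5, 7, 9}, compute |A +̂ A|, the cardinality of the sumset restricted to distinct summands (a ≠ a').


Restricted sumset: A +̂ A = {a + a' : a ∈ A, a' ∈ A, a ≠ a'}.
Equivalently, take A + A and drop any sum 2a that is achievable ONLY as a + a for a ∈ A (i.e. sums representable only with equal summands).
Enumerate pairs (a, a') with a < a' (symmetric, so each unordered pair gives one sum; this covers all a ≠ a'):
  -5 + 3 = -2
  -5 + 5 = 0
  -5 + 7 = 2
  -5 + 9 = 4
  3 + 5 = 8
  3 + 7 = 10
  3 + 9 = 12
  5 + 7 = 12
  5 + 9 = 14
  7 + 9 = 16
Collected distinct sums: {-2, 0, 2, 4, 8, 10, 12, 14, 16}
|A +̂ A| = 9
(Reference bound: |A +̂ A| ≥ 2|A| - 3 for |A| ≥ 2, with |A| = 5 giving ≥ 7.)

|A +̂ A| = 9


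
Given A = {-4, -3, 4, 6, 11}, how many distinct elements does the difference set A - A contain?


A - A = {a - a' : a, a' ∈ A}; |A| = 5.
Bounds: 2|A|-1 ≤ |A - A| ≤ |A|² - |A| + 1, i.e. 9 ≤ |A - A| ≤ 21.
Note: 0 ∈ A - A always (from a - a). The set is symmetric: if d ∈ A - A then -d ∈ A - A.
Enumerate nonzero differences d = a - a' with a > a' (then include -d):
Positive differences: {1, 2, 5, 7, 8, 9, 10, 14, 15}
Full difference set: {0} ∪ (positive diffs) ∪ (negative diffs).
|A - A| = 1 + 2·9 = 19 (matches direct enumeration: 19).

|A - A| = 19


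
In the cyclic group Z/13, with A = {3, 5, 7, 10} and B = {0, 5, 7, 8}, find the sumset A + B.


Work in Z/13Z: reduce every sum a + b modulo 13.
Enumerate all 16 pairs:
a = 3: 3+0=3, 3+5=8, 3+7=10, 3+8=11
a = 5: 5+0=5, 5+5=10, 5+7=12, 5+8=0
a = 7: 7+0=7, 7+5=12, 7+7=1, 7+8=2
a = 10: 10+0=10, 10+5=2, 10+7=4, 10+8=5
Distinct residues collected: {0, 1, 2, 3, 4, 5, 7, 8, 10, 11, 12}
|A + B| = 11 (out of 13 total residues).

A + B = {0, 1, 2, 3, 4, 5, 7, 8, 10, 11, 12}


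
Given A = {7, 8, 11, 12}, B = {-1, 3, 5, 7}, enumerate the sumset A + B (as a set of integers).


A + B = {a + b : a ∈ A, b ∈ B}.
Enumerate all |A|·|B| = 4·4 = 16 pairs (a, b) and collect distinct sums.
a = 7: 7+-1=6, 7+3=10, 7+5=12, 7+7=14
a = 8: 8+-1=7, 8+3=11, 8+5=13, 8+7=15
a = 11: 11+-1=10, 11+3=14, 11+5=16, 11+7=18
a = 12: 12+-1=11, 12+3=15, 12+5=17, 12+7=19
Collecting distinct sums: A + B = {6, 7, 10, 11, 12, 13, 14, 15, 16, 17, 18, 19}
|A + B| = 12

A + B = {6, 7, 10, 11, 12, 13, 14, 15, 16, 17, 18, 19}


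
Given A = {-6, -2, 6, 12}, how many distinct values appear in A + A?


A + A = {a + a' : a, a' ∈ A}; |A| = 4.
General bounds: 2|A| - 1 ≤ |A + A| ≤ |A|(|A|+1)/2, i.e. 7 ≤ |A + A| ≤ 10.
Lower bound 2|A|-1 is attained iff A is an arithmetic progression.
Enumerate sums a + a' for a ≤ a' (symmetric, so this suffices):
a = -6: -6+-6=-12, -6+-2=-8, -6+6=0, -6+12=6
a = -2: -2+-2=-4, -2+6=4, -2+12=10
a = 6: 6+6=12, 6+12=18
a = 12: 12+12=24
Distinct sums: {-12, -8, -4, 0, 4, 6, 10, 12, 18, 24}
|A + A| = 10

|A + A| = 10


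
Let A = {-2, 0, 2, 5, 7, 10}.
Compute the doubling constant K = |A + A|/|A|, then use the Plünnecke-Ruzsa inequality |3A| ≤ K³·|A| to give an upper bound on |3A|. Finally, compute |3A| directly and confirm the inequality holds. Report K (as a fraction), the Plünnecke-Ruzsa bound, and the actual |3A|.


|A| = 6.
Step 1: Compute A + A by enumerating all 36 pairs.
A + A = {-4, -2, 0, 2, 3, 4, 5, 7, 8, 9, 10, 12, 14, 15, 17, 20}, so |A + A| = 16.
Step 2: Doubling constant K = |A + A|/|A| = 16/6 = 16/6 ≈ 2.6667.
Step 3: Plünnecke-Ruzsa gives |3A| ≤ K³·|A| = (2.6667)³ · 6 ≈ 113.7778.
Step 4: Compute 3A = A + A + A directly by enumerating all triples (a,b,c) ∈ A³; |3A| = 30.
Step 5: Check 30 ≤ 113.7778? Yes ✓.

K = 16/6, Plünnecke-Ruzsa bound K³|A| ≈ 113.7778, |3A| = 30, inequality holds.


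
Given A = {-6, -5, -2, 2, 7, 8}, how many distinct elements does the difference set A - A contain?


A - A = {a - a' : a, a' ∈ A}; |A| = 6.
Bounds: 2|A|-1 ≤ |A - A| ≤ |A|² - |A| + 1, i.e. 11 ≤ |A - A| ≤ 31.
Note: 0 ∈ A - A always (from a - a). The set is symmetric: if d ∈ A - A then -d ∈ A - A.
Enumerate nonzero differences d = a - a' with a > a' (then include -d):
Positive differences: {1, 3, 4, 5, 6, 7, 8, 9, 10, 12, 13, 14}
Full difference set: {0} ∪ (positive diffs) ∪ (negative diffs).
|A - A| = 1 + 2·12 = 25 (matches direct enumeration: 25).

|A - A| = 25


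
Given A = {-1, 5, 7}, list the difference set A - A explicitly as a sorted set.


A - A = {a - a' : a, a' ∈ A}.
Compute a - a' for each ordered pair (a, a'):
a = -1: -1--1=0, -1-5=-6, -1-7=-8
a = 5: 5--1=6, 5-5=0, 5-7=-2
a = 7: 7--1=8, 7-5=2, 7-7=0
Collecting distinct values (and noting 0 appears from a-a):
A - A = {-8, -6, -2, 0, 2, 6, 8}
|A - A| = 7

A - A = {-8, -6, -2, 0, 2, 6, 8}


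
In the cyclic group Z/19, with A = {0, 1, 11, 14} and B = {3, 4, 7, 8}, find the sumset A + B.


Work in Z/19Z: reduce every sum a + b modulo 19.
Enumerate all 16 pairs:
a = 0: 0+3=3, 0+4=4, 0+7=7, 0+8=8
a = 1: 1+3=4, 1+4=5, 1+7=8, 1+8=9
a = 11: 11+3=14, 11+4=15, 11+7=18, 11+8=0
a = 14: 14+3=17, 14+4=18, 14+7=2, 14+8=3
Distinct residues collected: {0, 2, 3, 4, 5, 7, 8, 9, 14, 15, 17, 18}
|A + B| = 12 (out of 19 total residues).

A + B = {0, 2, 3, 4, 5, 7, 8, 9, 14, 15, 17, 18}


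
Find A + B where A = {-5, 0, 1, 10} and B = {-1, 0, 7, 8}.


A + B = {a + b : a ∈ A, b ∈ B}.
Enumerate all |A|·|B| = 4·4 = 16 pairs (a, b) and collect distinct sums.
a = -5: -5+-1=-6, -5+0=-5, -5+7=2, -5+8=3
a = 0: 0+-1=-1, 0+0=0, 0+7=7, 0+8=8
a = 1: 1+-1=0, 1+0=1, 1+7=8, 1+8=9
a = 10: 10+-1=9, 10+0=10, 10+7=17, 10+8=18
Collecting distinct sums: A + B = {-6, -5, -1, 0, 1, 2, 3, 7, 8, 9, 10, 17, 18}
|A + B| = 13

A + B = {-6, -5, -1, 0, 1, 2, 3, 7, 8, 9, 10, 17, 18}


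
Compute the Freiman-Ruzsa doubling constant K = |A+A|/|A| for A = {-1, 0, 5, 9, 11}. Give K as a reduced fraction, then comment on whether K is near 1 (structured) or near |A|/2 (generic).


|A| = 5.
Compute A + A by enumerating all 25 pairs.
A + A = {-2, -1, 0, 4, 5, 8, 9, 10, 11, 14, 16, 18, 20, 22}, so |A + A| = 14.
K = |A + A| / |A| = 14/5 (already in lowest terms) ≈ 2.8000.
Reference: AP of size 5 gives K = 9/5 ≈ 1.8000; a fully generic set of size 5 gives K ≈ 3.0000.

|A| = 5, |A + A| = 14, K = 14/5.


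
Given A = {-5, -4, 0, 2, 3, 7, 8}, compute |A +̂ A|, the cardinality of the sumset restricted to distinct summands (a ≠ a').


Restricted sumset: A +̂ A = {a + a' : a ∈ A, a' ∈ A, a ≠ a'}.
Equivalently, take A + A and drop any sum 2a that is achievable ONLY as a + a for a ∈ A (i.e. sums representable only with equal summands).
Enumerate pairs (a, a') with a < a' (symmetric, so each unordered pair gives one sum; this covers all a ≠ a'):
  -5 + -4 = -9
  -5 + 0 = -5
  -5 + 2 = -3
  -5 + 3 = -2
  -5 + 7 = 2
  -5 + 8 = 3
  -4 + 0 = -4
  -4 + 2 = -2
  -4 + 3 = -1
  -4 + 7 = 3
  -4 + 8 = 4
  0 + 2 = 2
  0 + 3 = 3
  0 + 7 = 7
  0 + 8 = 8
  2 + 3 = 5
  2 + 7 = 9
  2 + 8 = 10
  3 + 7 = 10
  3 + 8 = 11
  7 + 8 = 15
Collected distinct sums: {-9, -5, -4, -3, -2, -1, 2, 3, 4, 5, 7, 8, 9, 10, 11, 15}
|A +̂ A| = 16
(Reference bound: |A +̂ A| ≥ 2|A| - 3 for |A| ≥ 2, with |A| = 7 giving ≥ 11.)

|A +̂ A| = 16


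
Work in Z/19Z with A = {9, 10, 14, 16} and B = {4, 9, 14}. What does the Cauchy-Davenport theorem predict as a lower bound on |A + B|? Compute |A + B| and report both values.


Cauchy-Davenport: |A + B| ≥ min(p, |A| + |B| - 1) for A, B nonempty in Z/pZ.
|A| = 4, |B| = 3, p = 19.
CD lower bound = min(19, 4 + 3 - 1) = min(19, 6) = 6.
Compute A + B mod 19 directly:
a = 9: 9+4=13, 9+9=18, 9+14=4
a = 10: 10+4=14, 10+9=0, 10+14=5
a = 14: 14+4=18, 14+9=4, 14+14=9
a = 16: 16+4=1, 16+9=6, 16+14=11
A + B = {0, 1, 4, 5, 6, 9, 11, 13, 14, 18}, so |A + B| = 10.
Verify: 10 ≥ 6? Yes ✓.

CD lower bound = 6, actual |A + B| = 10.


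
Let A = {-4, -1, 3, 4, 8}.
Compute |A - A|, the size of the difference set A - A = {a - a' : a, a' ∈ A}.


A - A = {a - a' : a, a' ∈ A}; |A| = 5.
Bounds: 2|A|-1 ≤ |A - A| ≤ |A|² - |A| + 1, i.e. 9 ≤ |A - A| ≤ 21.
Note: 0 ∈ A - A always (from a - a). The set is symmetric: if d ∈ A - A then -d ∈ A - A.
Enumerate nonzero differences d = a - a' with a > a' (then include -d):
Positive differences: {1, 3, 4, 5, 7, 8, 9, 12}
Full difference set: {0} ∪ (positive diffs) ∪ (negative diffs).
|A - A| = 1 + 2·8 = 17 (matches direct enumeration: 17).

|A - A| = 17


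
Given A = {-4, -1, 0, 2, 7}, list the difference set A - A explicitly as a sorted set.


A - A = {a - a' : a, a' ∈ A}.
Compute a - a' for each ordered pair (a, a'):
a = -4: -4--4=0, -4--1=-3, -4-0=-4, -4-2=-6, -4-7=-11
a = -1: -1--4=3, -1--1=0, -1-0=-1, -1-2=-3, -1-7=-8
a = 0: 0--4=4, 0--1=1, 0-0=0, 0-2=-2, 0-7=-7
a = 2: 2--4=6, 2--1=3, 2-0=2, 2-2=0, 2-7=-5
a = 7: 7--4=11, 7--1=8, 7-0=7, 7-2=5, 7-7=0
Collecting distinct values (and noting 0 appears from a-a):
A - A = {-11, -8, -7, -6, -5, -4, -3, -2, -1, 0, 1, 2, 3, 4, 5, 6, 7, 8, 11}
|A - A| = 19

A - A = {-11, -8, -7, -6, -5, -4, -3, -2, -1, 0, 1, 2, 3, 4, 5, 6, 7, 8, 11}


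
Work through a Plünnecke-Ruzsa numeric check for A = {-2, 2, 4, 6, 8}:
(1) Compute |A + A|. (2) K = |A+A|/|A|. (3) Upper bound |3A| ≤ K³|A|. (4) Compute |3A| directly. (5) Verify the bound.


|A| = 5.
Step 1: Compute A + A by enumerating all 25 pairs.
A + A = {-4, 0, 2, 4, 6, 8, 10, 12, 14, 16}, so |A + A| = 10.
Step 2: Doubling constant K = |A + A|/|A| = 10/5 = 10/5 ≈ 2.0000.
Step 3: Plünnecke-Ruzsa gives |3A| ≤ K³·|A| = (2.0000)³ · 5 ≈ 40.0000.
Step 4: Compute 3A = A + A + A directly by enumerating all triples (a,b,c) ∈ A³; |3A| = 15.
Step 5: Check 15 ≤ 40.0000? Yes ✓.

K = 10/5, Plünnecke-Ruzsa bound K³|A| ≈ 40.0000, |3A| = 15, inequality holds.


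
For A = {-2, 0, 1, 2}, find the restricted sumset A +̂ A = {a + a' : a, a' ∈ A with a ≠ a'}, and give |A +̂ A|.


Restricted sumset: A +̂ A = {a + a' : a ∈ A, a' ∈ A, a ≠ a'}.
Equivalently, take A + A and drop any sum 2a that is achievable ONLY as a + a for a ∈ A (i.e. sums representable only with equal summands).
Enumerate pairs (a, a') with a < a' (symmetric, so each unordered pair gives one sum; this covers all a ≠ a'):
  -2 + 0 = -2
  -2 + 1 = -1
  -2 + 2 = 0
  0 + 1 = 1
  0 + 2 = 2
  1 + 2 = 3
Collected distinct sums: {-2, -1, 0, 1, 2, 3}
|A +̂ A| = 6
(Reference bound: |A +̂ A| ≥ 2|A| - 3 for |A| ≥ 2, with |A| = 4 giving ≥ 5.)

|A +̂ A| = 6


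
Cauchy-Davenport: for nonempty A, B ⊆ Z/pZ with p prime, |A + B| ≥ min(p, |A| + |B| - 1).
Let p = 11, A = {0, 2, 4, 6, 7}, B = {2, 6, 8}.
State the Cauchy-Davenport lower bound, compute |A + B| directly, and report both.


Cauchy-Davenport: |A + B| ≥ min(p, |A| + |B| - 1) for A, B nonempty in Z/pZ.
|A| = 5, |B| = 3, p = 11.
CD lower bound = min(11, 5 + 3 - 1) = min(11, 7) = 7.
Compute A + B mod 11 directly:
a = 0: 0+2=2, 0+6=6, 0+8=8
a = 2: 2+2=4, 2+6=8, 2+8=10
a = 4: 4+2=6, 4+6=10, 4+8=1
a = 6: 6+2=8, 6+6=1, 6+8=3
a = 7: 7+2=9, 7+6=2, 7+8=4
A + B = {1, 2, 3, 4, 6, 8, 9, 10}, so |A + B| = 8.
Verify: 8 ≥ 7? Yes ✓.

CD lower bound = 7, actual |A + B| = 8.


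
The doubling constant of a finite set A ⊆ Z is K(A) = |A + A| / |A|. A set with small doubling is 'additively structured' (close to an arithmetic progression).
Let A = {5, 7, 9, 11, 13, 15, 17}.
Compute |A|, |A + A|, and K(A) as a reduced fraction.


|A| = 7.
Compute A + A by enumerating all 49 pairs.
A + A = {10, 12, 14, 16, 18, 20, 22, 24, 26, 28, 30, 32, 34}, so |A + A| = 13.
K = |A + A| / |A| = 13/7 (already in lowest terms) ≈ 1.8571.
Reference: AP of size 7 gives K = 13/7 ≈ 1.8571; a fully generic set of size 7 gives K ≈ 4.0000.

|A| = 7, |A + A| = 13, K = 13/7.


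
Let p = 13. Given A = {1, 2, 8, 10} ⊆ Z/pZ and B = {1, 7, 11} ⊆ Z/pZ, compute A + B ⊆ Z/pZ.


Work in Z/13Z: reduce every sum a + b modulo 13.
Enumerate all 12 pairs:
a = 1: 1+1=2, 1+7=8, 1+11=12
a = 2: 2+1=3, 2+7=9, 2+11=0
a = 8: 8+1=9, 8+7=2, 8+11=6
a = 10: 10+1=11, 10+7=4, 10+11=8
Distinct residues collected: {0, 2, 3, 4, 6, 8, 9, 11, 12}
|A + B| = 9 (out of 13 total residues).

A + B = {0, 2, 3, 4, 6, 8, 9, 11, 12}


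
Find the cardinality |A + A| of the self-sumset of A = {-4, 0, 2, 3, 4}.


A + A = {a + a' : a, a' ∈ A}; |A| = 5.
General bounds: 2|A| - 1 ≤ |A + A| ≤ |A|(|A|+1)/2, i.e. 9 ≤ |A + A| ≤ 15.
Lower bound 2|A|-1 is attained iff A is an arithmetic progression.
Enumerate sums a + a' for a ≤ a' (symmetric, so this suffices):
a = -4: -4+-4=-8, -4+0=-4, -4+2=-2, -4+3=-1, -4+4=0
a = 0: 0+0=0, 0+2=2, 0+3=3, 0+4=4
a = 2: 2+2=4, 2+3=5, 2+4=6
a = 3: 3+3=6, 3+4=7
a = 4: 4+4=8
Distinct sums: {-8, -4, -2, -1, 0, 2, 3, 4, 5, 6, 7, 8}
|A + A| = 12

|A + A| = 12


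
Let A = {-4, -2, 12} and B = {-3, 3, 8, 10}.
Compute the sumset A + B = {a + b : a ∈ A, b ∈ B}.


A + B = {a + b : a ∈ A, b ∈ B}.
Enumerate all |A|·|B| = 3·4 = 12 pairs (a, b) and collect distinct sums.
a = -4: -4+-3=-7, -4+3=-1, -4+8=4, -4+10=6
a = -2: -2+-3=-5, -2+3=1, -2+8=6, -2+10=8
a = 12: 12+-3=9, 12+3=15, 12+8=20, 12+10=22
Collecting distinct sums: A + B = {-7, -5, -1, 1, 4, 6, 8, 9, 15, 20, 22}
|A + B| = 11

A + B = {-7, -5, -1, 1, 4, 6, 8, 9, 15, 20, 22}


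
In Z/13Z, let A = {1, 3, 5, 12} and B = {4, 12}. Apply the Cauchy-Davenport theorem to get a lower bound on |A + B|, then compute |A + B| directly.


Cauchy-Davenport: |A + B| ≥ min(p, |A| + |B| - 1) for A, B nonempty in Z/pZ.
|A| = 4, |B| = 2, p = 13.
CD lower bound = min(13, 4 + 2 - 1) = min(13, 5) = 5.
Compute A + B mod 13 directly:
a = 1: 1+4=5, 1+12=0
a = 3: 3+4=7, 3+12=2
a = 5: 5+4=9, 5+12=4
a = 12: 12+4=3, 12+12=11
A + B = {0, 2, 3, 4, 5, 7, 9, 11}, so |A + B| = 8.
Verify: 8 ≥ 5? Yes ✓.

CD lower bound = 5, actual |A + B| = 8.


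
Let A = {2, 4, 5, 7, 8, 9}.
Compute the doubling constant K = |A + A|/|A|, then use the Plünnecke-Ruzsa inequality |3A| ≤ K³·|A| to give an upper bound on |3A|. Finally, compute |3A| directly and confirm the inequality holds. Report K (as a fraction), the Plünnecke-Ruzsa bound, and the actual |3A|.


|A| = 6.
Step 1: Compute A + A by enumerating all 36 pairs.
A + A = {4, 6, 7, 8, 9, 10, 11, 12, 13, 14, 15, 16, 17, 18}, so |A + A| = 14.
Step 2: Doubling constant K = |A + A|/|A| = 14/6 = 14/6 ≈ 2.3333.
Step 3: Plünnecke-Ruzsa gives |3A| ≤ K³·|A| = (2.3333)³ · 6 ≈ 76.2222.
Step 4: Compute 3A = A + A + A directly by enumerating all triples (a,b,c) ∈ A³; |3A| = 21.
Step 5: Check 21 ≤ 76.2222? Yes ✓.

K = 14/6, Plünnecke-Ruzsa bound K³|A| ≈ 76.2222, |3A| = 21, inequality holds.


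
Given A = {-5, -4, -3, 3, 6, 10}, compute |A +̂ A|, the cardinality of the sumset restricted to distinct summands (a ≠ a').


Restricted sumset: A +̂ A = {a + a' : a ∈ A, a' ∈ A, a ≠ a'}.
Equivalently, take A + A and drop any sum 2a that is achievable ONLY as a + a for a ∈ A (i.e. sums representable only with equal summands).
Enumerate pairs (a, a') with a < a' (symmetric, so each unordered pair gives one sum; this covers all a ≠ a'):
  -5 + -4 = -9
  -5 + -3 = -8
  -5 + 3 = -2
  -5 + 6 = 1
  -5 + 10 = 5
  -4 + -3 = -7
  -4 + 3 = -1
  -4 + 6 = 2
  -4 + 10 = 6
  -3 + 3 = 0
  -3 + 6 = 3
  -3 + 10 = 7
  3 + 6 = 9
  3 + 10 = 13
  6 + 10 = 16
Collected distinct sums: {-9, -8, -7, -2, -1, 0, 1, 2, 3, 5, 6, 7, 9, 13, 16}
|A +̂ A| = 15
(Reference bound: |A +̂ A| ≥ 2|A| - 3 for |A| ≥ 2, with |A| = 6 giving ≥ 9.)

|A +̂ A| = 15


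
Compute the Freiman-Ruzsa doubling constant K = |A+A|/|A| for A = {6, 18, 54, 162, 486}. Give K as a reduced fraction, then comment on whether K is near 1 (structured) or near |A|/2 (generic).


|A| = 5.
Compute A + A by enumerating all 25 pairs.
A + A = {12, 24, 36, 60, 72, 108, 168, 180, 216, 324, 492, 504, 540, 648, 972}, so |A + A| = 15.
K = |A + A| / |A| = 15/5 = 3/1 ≈ 3.0000.
Reference: AP of size 5 gives K = 9/5 ≈ 1.8000; a fully generic set of size 5 gives K ≈ 3.0000.

|A| = 5, |A + A| = 15, K = 15/5 = 3/1.


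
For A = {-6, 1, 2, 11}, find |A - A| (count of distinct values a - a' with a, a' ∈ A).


A - A = {a - a' : a, a' ∈ A}; |A| = 4.
Bounds: 2|A|-1 ≤ |A - A| ≤ |A|² - |A| + 1, i.e. 7 ≤ |A - A| ≤ 13.
Note: 0 ∈ A - A always (from a - a). The set is symmetric: if d ∈ A - A then -d ∈ A - A.
Enumerate nonzero differences d = a - a' with a > a' (then include -d):
Positive differences: {1, 7, 8, 9, 10, 17}
Full difference set: {0} ∪ (positive diffs) ∪ (negative diffs).
|A - A| = 1 + 2·6 = 13 (matches direct enumeration: 13).

|A - A| = 13


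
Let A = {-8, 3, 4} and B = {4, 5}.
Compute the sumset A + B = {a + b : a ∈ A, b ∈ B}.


A + B = {a + b : a ∈ A, b ∈ B}.
Enumerate all |A|·|B| = 3·2 = 6 pairs (a, b) and collect distinct sums.
a = -8: -8+4=-4, -8+5=-3
a = 3: 3+4=7, 3+5=8
a = 4: 4+4=8, 4+5=9
Collecting distinct sums: A + B = {-4, -3, 7, 8, 9}
|A + B| = 5

A + B = {-4, -3, 7, 8, 9}


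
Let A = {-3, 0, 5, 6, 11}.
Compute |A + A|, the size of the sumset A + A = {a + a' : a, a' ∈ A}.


A + A = {a + a' : a, a' ∈ A}; |A| = 5.
General bounds: 2|A| - 1 ≤ |A + A| ≤ |A|(|A|+1)/2, i.e. 9 ≤ |A + A| ≤ 15.
Lower bound 2|A|-1 is attained iff A is an arithmetic progression.
Enumerate sums a + a' for a ≤ a' (symmetric, so this suffices):
a = -3: -3+-3=-6, -3+0=-3, -3+5=2, -3+6=3, -3+11=8
a = 0: 0+0=0, 0+5=5, 0+6=6, 0+11=11
a = 5: 5+5=10, 5+6=11, 5+11=16
a = 6: 6+6=12, 6+11=17
a = 11: 11+11=22
Distinct sums: {-6, -3, 0, 2, 3, 5, 6, 8, 10, 11, 12, 16, 17, 22}
|A + A| = 14

|A + A| = 14


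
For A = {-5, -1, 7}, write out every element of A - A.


A - A = {a - a' : a, a' ∈ A}.
Compute a - a' for each ordered pair (a, a'):
a = -5: -5--5=0, -5--1=-4, -5-7=-12
a = -1: -1--5=4, -1--1=0, -1-7=-8
a = 7: 7--5=12, 7--1=8, 7-7=0
Collecting distinct values (and noting 0 appears from a-a):
A - A = {-12, -8, -4, 0, 4, 8, 12}
|A - A| = 7

A - A = {-12, -8, -4, 0, 4, 8, 12}


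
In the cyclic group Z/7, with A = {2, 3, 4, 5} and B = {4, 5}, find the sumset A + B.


Work in Z/7Z: reduce every sum a + b modulo 7.
Enumerate all 8 pairs:
a = 2: 2+4=6, 2+5=0
a = 3: 3+4=0, 3+5=1
a = 4: 4+4=1, 4+5=2
a = 5: 5+4=2, 5+5=3
Distinct residues collected: {0, 1, 2, 3, 6}
|A + B| = 5 (out of 7 total residues).

A + B = {0, 1, 2, 3, 6}


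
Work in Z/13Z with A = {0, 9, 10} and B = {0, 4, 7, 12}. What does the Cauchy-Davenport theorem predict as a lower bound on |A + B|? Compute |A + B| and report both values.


Cauchy-Davenport: |A + B| ≥ min(p, |A| + |B| - 1) for A, B nonempty in Z/pZ.
|A| = 3, |B| = 4, p = 13.
CD lower bound = min(13, 3 + 4 - 1) = min(13, 6) = 6.
Compute A + B mod 13 directly:
a = 0: 0+0=0, 0+4=4, 0+7=7, 0+12=12
a = 9: 9+0=9, 9+4=0, 9+7=3, 9+12=8
a = 10: 10+0=10, 10+4=1, 10+7=4, 10+12=9
A + B = {0, 1, 3, 4, 7, 8, 9, 10, 12}, so |A + B| = 9.
Verify: 9 ≥ 6? Yes ✓.

CD lower bound = 6, actual |A + B| = 9.


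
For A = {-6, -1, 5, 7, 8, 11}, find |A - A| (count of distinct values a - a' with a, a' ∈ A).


A - A = {a - a' : a, a' ∈ A}; |A| = 6.
Bounds: 2|A|-1 ≤ |A - A| ≤ |A|² - |A| + 1, i.e. 11 ≤ |A - A| ≤ 31.
Note: 0 ∈ A - A always (from a - a). The set is symmetric: if d ∈ A - A then -d ∈ A - A.
Enumerate nonzero differences d = a - a' with a > a' (then include -d):
Positive differences: {1, 2, 3, 4, 5, 6, 8, 9, 11, 12, 13, 14, 17}
Full difference set: {0} ∪ (positive diffs) ∪ (negative diffs).
|A - A| = 1 + 2·13 = 27 (matches direct enumeration: 27).

|A - A| = 27


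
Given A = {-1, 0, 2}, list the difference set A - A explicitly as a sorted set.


A - A = {a - a' : a, a' ∈ A}.
Compute a - a' for each ordered pair (a, a'):
a = -1: -1--1=0, -1-0=-1, -1-2=-3
a = 0: 0--1=1, 0-0=0, 0-2=-2
a = 2: 2--1=3, 2-0=2, 2-2=0
Collecting distinct values (and noting 0 appears from a-a):
A - A = {-3, -2, -1, 0, 1, 2, 3}
|A - A| = 7

A - A = {-3, -2, -1, 0, 1, 2, 3}


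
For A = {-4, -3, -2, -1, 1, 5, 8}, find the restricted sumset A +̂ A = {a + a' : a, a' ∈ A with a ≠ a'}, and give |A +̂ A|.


Restricted sumset: A +̂ A = {a + a' : a ∈ A, a' ∈ A, a ≠ a'}.
Equivalently, take A + A and drop any sum 2a that is achievable ONLY as a + a for a ∈ A (i.e. sums representable only with equal summands).
Enumerate pairs (a, a') with a < a' (symmetric, so each unordered pair gives one sum; this covers all a ≠ a'):
  -4 + -3 = -7
  -4 + -2 = -6
  -4 + -1 = -5
  -4 + 1 = -3
  -4 + 5 = 1
  -4 + 8 = 4
  -3 + -2 = -5
  -3 + -1 = -4
  -3 + 1 = -2
  -3 + 5 = 2
  -3 + 8 = 5
  -2 + -1 = -3
  -2 + 1 = -1
  -2 + 5 = 3
  -2 + 8 = 6
  -1 + 1 = 0
  -1 + 5 = 4
  -1 + 8 = 7
  1 + 5 = 6
  1 + 8 = 9
  5 + 8 = 13
Collected distinct sums: {-7, -6, -5, -4, -3, -2, -1, 0, 1, 2, 3, 4, 5, 6, 7, 9, 13}
|A +̂ A| = 17
(Reference bound: |A +̂ A| ≥ 2|A| - 3 for |A| ≥ 2, with |A| = 7 giving ≥ 11.)

|A +̂ A| = 17


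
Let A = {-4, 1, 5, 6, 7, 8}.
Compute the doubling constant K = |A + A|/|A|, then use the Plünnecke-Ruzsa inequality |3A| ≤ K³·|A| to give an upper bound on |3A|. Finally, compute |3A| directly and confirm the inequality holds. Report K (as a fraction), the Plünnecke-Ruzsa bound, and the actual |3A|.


|A| = 6.
Step 1: Compute A + A by enumerating all 36 pairs.
A + A = {-8, -3, 1, 2, 3, 4, 6, 7, 8, 9, 10, 11, 12, 13, 14, 15, 16}, so |A + A| = 17.
Step 2: Doubling constant K = |A + A|/|A| = 17/6 = 17/6 ≈ 2.8333.
Step 3: Plünnecke-Ruzsa gives |3A| ≤ K³·|A| = (2.8333)³ · 6 ≈ 136.4722.
Step 4: Compute 3A = A + A + A directly by enumerating all triples (a,b,c) ∈ A³; |3A| = 29.
Step 5: Check 29 ≤ 136.4722? Yes ✓.

K = 17/6, Plünnecke-Ruzsa bound K³|A| ≈ 136.4722, |3A| = 29, inequality holds.


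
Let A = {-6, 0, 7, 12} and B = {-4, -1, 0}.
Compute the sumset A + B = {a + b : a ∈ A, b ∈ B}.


A + B = {a + b : a ∈ A, b ∈ B}.
Enumerate all |A|·|B| = 4·3 = 12 pairs (a, b) and collect distinct sums.
a = -6: -6+-4=-10, -6+-1=-7, -6+0=-6
a = 0: 0+-4=-4, 0+-1=-1, 0+0=0
a = 7: 7+-4=3, 7+-1=6, 7+0=7
a = 12: 12+-4=8, 12+-1=11, 12+0=12
Collecting distinct sums: A + B = {-10, -7, -6, -4, -1, 0, 3, 6, 7, 8, 11, 12}
|A + B| = 12

A + B = {-10, -7, -6, -4, -1, 0, 3, 6, 7, 8, 11, 12}


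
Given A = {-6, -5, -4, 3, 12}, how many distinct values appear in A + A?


A + A = {a + a' : a, a' ∈ A}; |A| = 5.
General bounds: 2|A| - 1 ≤ |A + A| ≤ |A|(|A|+1)/2, i.e. 9 ≤ |A + A| ≤ 15.
Lower bound 2|A|-1 is attained iff A is an arithmetic progression.
Enumerate sums a + a' for a ≤ a' (symmetric, so this suffices):
a = -6: -6+-6=-12, -6+-5=-11, -6+-4=-10, -6+3=-3, -6+12=6
a = -5: -5+-5=-10, -5+-4=-9, -5+3=-2, -5+12=7
a = -4: -4+-4=-8, -4+3=-1, -4+12=8
a = 3: 3+3=6, 3+12=15
a = 12: 12+12=24
Distinct sums: {-12, -11, -10, -9, -8, -3, -2, -1, 6, 7, 8, 15, 24}
|A + A| = 13

|A + A| = 13


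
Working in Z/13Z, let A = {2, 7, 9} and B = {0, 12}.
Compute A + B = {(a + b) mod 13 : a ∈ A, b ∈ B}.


Work in Z/13Z: reduce every sum a + b modulo 13.
Enumerate all 6 pairs:
a = 2: 2+0=2, 2+12=1
a = 7: 7+0=7, 7+12=6
a = 9: 9+0=9, 9+12=8
Distinct residues collected: {1, 2, 6, 7, 8, 9}
|A + B| = 6 (out of 13 total residues).

A + B = {1, 2, 6, 7, 8, 9}


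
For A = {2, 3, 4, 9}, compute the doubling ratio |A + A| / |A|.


|A| = 4.
Compute A + A by enumerating all 16 pairs.
A + A = {4, 5, 6, 7, 8, 11, 12, 13, 18}, so |A + A| = 9.
K = |A + A| / |A| = 9/4 (already in lowest terms) ≈ 2.2500.
Reference: AP of size 4 gives K = 7/4 ≈ 1.7500; a fully generic set of size 4 gives K ≈ 2.5000.

|A| = 4, |A + A| = 9, K = 9/4.


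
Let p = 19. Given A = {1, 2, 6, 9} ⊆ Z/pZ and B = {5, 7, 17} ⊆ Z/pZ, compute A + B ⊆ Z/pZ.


Work in Z/19Z: reduce every sum a + b modulo 19.
Enumerate all 12 pairs:
a = 1: 1+5=6, 1+7=8, 1+17=18
a = 2: 2+5=7, 2+7=9, 2+17=0
a = 6: 6+5=11, 6+7=13, 6+17=4
a = 9: 9+5=14, 9+7=16, 9+17=7
Distinct residues collected: {0, 4, 6, 7, 8, 9, 11, 13, 14, 16, 18}
|A + B| = 11 (out of 19 total residues).

A + B = {0, 4, 6, 7, 8, 9, 11, 13, 14, 16, 18}


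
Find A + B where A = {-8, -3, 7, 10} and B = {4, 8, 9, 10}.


A + B = {a + b : a ∈ A, b ∈ B}.
Enumerate all |A|·|B| = 4·4 = 16 pairs (a, b) and collect distinct sums.
a = -8: -8+4=-4, -8+8=0, -8+9=1, -8+10=2
a = -3: -3+4=1, -3+8=5, -3+9=6, -3+10=7
a = 7: 7+4=11, 7+8=15, 7+9=16, 7+10=17
a = 10: 10+4=14, 10+8=18, 10+9=19, 10+10=20
Collecting distinct sums: A + B = {-4, 0, 1, 2, 5, 6, 7, 11, 14, 15, 16, 17, 18, 19, 20}
|A + B| = 15

A + B = {-4, 0, 1, 2, 5, 6, 7, 11, 14, 15, 16, 17, 18, 19, 20}


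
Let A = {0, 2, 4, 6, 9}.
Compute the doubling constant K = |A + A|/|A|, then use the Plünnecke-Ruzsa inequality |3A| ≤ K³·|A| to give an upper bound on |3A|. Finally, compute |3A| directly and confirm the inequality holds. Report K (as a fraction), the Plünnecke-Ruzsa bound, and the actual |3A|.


|A| = 5.
Step 1: Compute A + A by enumerating all 25 pairs.
A + A = {0, 2, 4, 6, 8, 9, 10, 11, 12, 13, 15, 18}, so |A + A| = 12.
Step 2: Doubling constant K = |A + A|/|A| = 12/5 = 12/5 ≈ 2.4000.
Step 3: Plünnecke-Ruzsa gives |3A| ≤ K³·|A| = (2.4000)³ · 5 ≈ 69.1200.
Step 4: Compute 3A = A + A + A directly by enumerating all triples (a,b,c) ∈ A³; |3A| = 21.
Step 5: Check 21 ≤ 69.1200? Yes ✓.

K = 12/5, Plünnecke-Ruzsa bound K³|A| ≈ 69.1200, |3A| = 21, inequality holds.


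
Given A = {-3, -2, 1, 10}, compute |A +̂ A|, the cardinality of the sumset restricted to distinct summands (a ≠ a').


Restricted sumset: A +̂ A = {a + a' : a ∈ A, a' ∈ A, a ≠ a'}.
Equivalently, take A + A and drop any sum 2a that is achievable ONLY as a + a for a ∈ A (i.e. sums representable only with equal summands).
Enumerate pairs (a, a') with a < a' (symmetric, so each unordered pair gives one sum; this covers all a ≠ a'):
  -3 + -2 = -5
  -3 + 1 = -2
  -3 + 10 = 7
  -2 + 1 = -1
  -2 + 10 = 8
  1 + 10 = 11
Collected distinct sums: {-5, -2, -1, 7, 8, 11}
|A +̂ A| = 6
(Reference bound: |A +̂ A| ≥ 2|A| - 3 for |A| ≥ 2, with |A| = 4 giving ≥ 5.)

|A +̂ A| = 6
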